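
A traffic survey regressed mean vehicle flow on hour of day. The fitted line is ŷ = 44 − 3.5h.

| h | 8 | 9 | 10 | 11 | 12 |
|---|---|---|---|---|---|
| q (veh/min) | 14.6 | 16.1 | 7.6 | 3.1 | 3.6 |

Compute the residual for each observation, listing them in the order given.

-1.4, 3.6, -1.4, -2.4, 1.6

h=8: ŷ = 44 − 3.5·8 = 16; r = 14.6 − 16 = -1.4
h=9: ŷ = 44 − 3.5·9 = 12.5; r = 16.1 − 12.5 = 3.6
h=10: ŷ = 44 − 3.5·10 = 9; r = 7.6 − 9 = -1.4
h=11: ŷ = 44 − 3.5·11 = 5.5; r = 3.1 − 5.5 = -2.4
h=12: ŷ = 44 − 3.5·12 = 2; r = 3.6 − 2 = 1.6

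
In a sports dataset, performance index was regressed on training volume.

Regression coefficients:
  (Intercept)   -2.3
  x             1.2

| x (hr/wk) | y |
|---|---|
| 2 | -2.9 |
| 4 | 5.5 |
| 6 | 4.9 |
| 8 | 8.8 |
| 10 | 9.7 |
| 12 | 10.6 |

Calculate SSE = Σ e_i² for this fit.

SSE = 22.5

x=2: ŷ = -2.3 + 1.2·2 = 0.1; e = -2.9 − 0.1 = -3
x=4: ŷ = -2.3 + 1.2·4 = 2.5; e = 5.5 − 2.5 = 3
x=6: ŷ = -2.3 + 1.2·6 = 4.9; e = 4.9 − 4.9 = 0
x=8: ŷ = -2.3 + 1.2·8 = 7.3; e = 8.8 − 7.3 = 1.5
x=10: ŷ = -2.3 + 1.2·10 = 9.7; e = 9.7 − 9.7 = 0
x=12: ŷ = -2.3 + 1.2·12 = 12.1; e = 10.6 − 12.1 = -1.5
SSE = 9 + 9 + 0 + 2.25 + 0 + 2.25 = 22.5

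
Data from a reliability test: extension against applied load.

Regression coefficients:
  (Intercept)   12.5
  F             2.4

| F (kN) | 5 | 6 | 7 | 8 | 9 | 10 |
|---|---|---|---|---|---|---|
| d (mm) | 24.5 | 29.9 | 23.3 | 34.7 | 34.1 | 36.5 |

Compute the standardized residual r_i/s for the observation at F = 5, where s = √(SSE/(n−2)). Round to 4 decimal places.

0.0000

F=5: d̂ = 12.5 + 2.4·5 = 24.5; r = 24.5 − 24.5 = 0
F=6: d̂ = 12.5 + 2.4·6 = 26.9; r = 29.9 − 26.9 = 3
F=7: d̂ = 12.5 + 2.4·7 = 29.3; r = 23.3 − 29.3 = -6
F=8: d̂ = 12.5 + 2.4·8 = 31.7; r = 34.7 − 31.7 = 3
F=9: d̂ = 12.5 + 2.4·9 = 34.1; r = 34.1 − 34.1 = 0
F=10: d̂ = 12.5 + 2.4·10 = 36.5; r = 36.5 − 36.5 = 0
SSE = 0 + 9 + 36 + 9 + 0 + 0 = 54
s = √(54/4) = 3.67423
r/s = 0 / 3.67423 = 0.0000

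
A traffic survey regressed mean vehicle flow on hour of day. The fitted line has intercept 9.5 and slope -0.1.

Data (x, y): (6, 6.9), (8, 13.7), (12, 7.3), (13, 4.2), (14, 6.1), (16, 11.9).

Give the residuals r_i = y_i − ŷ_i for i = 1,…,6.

x=6: ŷ = 9.5 − 0.1·6 = 8.9; r = 6.9 − 8.9 = -2
x=8: ŷ = 9.5 − 0.1·8 = 8.7; r = 13.7 − 8.7 = 5
x=12: ŷ = 9.5 − 0.1·12 = 8.3; r = 7.3 − 8.3 = -1
x=13: ŷ = 9.5 − 0.1·13 = 8.2; r = 4.2 − 8.2 = -4
x=14: ŷ = 9.5 − 0.1·14 = 8.1; r = 6.1 − 8.1 = -2
x=16: ŷ = 9.5 − 0.1·16 = 7.9; r = 11.9 − 7.9 = 4

-2, 5, -1, -4, -2, 4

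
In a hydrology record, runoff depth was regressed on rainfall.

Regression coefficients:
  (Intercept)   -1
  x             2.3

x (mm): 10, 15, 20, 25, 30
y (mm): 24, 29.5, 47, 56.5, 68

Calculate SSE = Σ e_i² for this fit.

x=10: ŷ = -1 + 2.3·10 = 22; e = 24 − 22 = 2
x=15: ŷ = -1 + 2.3·15 = 33.5; e = 29.5 − 33.5 = -4
x=20: ŷ = -1 + 2.3·20 = 45; e = 47 − 45 = 2
x=25: ŷ = -1 + 2.3·25 = 56.5; e = 56.5 − 56.5 = 0
x=30: ŷ = -1 + 2.3·30 = 68; e = 68 − 68 = 0
SSE = 4 + 16 + 4 + 0 + 0 = 24

SSE = 24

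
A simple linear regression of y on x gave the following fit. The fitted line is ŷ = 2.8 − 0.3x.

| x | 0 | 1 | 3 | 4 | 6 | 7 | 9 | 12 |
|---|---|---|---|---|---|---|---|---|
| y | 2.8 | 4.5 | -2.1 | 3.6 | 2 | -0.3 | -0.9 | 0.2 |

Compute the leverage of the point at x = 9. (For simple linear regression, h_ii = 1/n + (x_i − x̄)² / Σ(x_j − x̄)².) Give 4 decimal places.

h = 0.2468

x̄ = (0 + 1 + 3 + 4 + 6 + 7 + 9 + 12)/8 = 5.25
Σ(x − x̄)² = 27.5625 + 18.0625 + 5.0625 + 1.5625 + 0.5625 + 3.0625 + 14.0625 + 45.5625 = 115.5
h = 1/8 + (3.75)²/115.5 = 0.125 + 0.121753 = 0.2468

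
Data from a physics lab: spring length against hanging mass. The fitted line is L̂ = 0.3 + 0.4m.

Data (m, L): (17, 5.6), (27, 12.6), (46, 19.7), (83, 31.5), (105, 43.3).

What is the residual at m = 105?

L̂ = 0.3 + 0.4·105 = 42.3
r = 43.3 − 42.3 = 1

r = 1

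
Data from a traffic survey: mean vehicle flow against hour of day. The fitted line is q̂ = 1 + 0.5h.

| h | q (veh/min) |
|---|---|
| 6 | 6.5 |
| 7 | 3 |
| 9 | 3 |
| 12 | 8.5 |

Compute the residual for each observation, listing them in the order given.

h=6: q̂ = 1 + 0.5·6 = 4; r = 6.5 − 4 = 2.5
h=7: q̂ = 1 + 0.5·7 = 4.5; r = 3 − 4.5 = -1.5
h=9: q̂ = 1 + 0.5·9 = 5.5; r = 3 − 5.5 = -2.5
h=12: q̂ = 1 + 0.5·12 = 7; r = 8.5 − 7 = 1.5

2.5, -1.5, -2.5, 1.5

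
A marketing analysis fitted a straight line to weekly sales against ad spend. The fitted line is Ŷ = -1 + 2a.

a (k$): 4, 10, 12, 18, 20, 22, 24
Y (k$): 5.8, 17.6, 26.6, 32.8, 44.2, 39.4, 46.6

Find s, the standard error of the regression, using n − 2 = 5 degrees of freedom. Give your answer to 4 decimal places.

a=4: Ŷ = -1 + 2·4 = 7; e = 5.8 − 7 = -1.2
a=10: Ŷ = -1 + 2·10 = 19; e = 17.6 − 19 = -1.4
a=12: Ŷ = -1 + 2·12 = 23; e = 26.6 − 23 = 3.6
a=18: Ŷ = -1 + 2·18 = 35; e = 32.8 − 35 = -2.2
a=20: Ŷ = -1 + 2·20 = 39; e = 44.2 − 39 = 5.2
a=22: Ŷ = -1 + 2·22 = 43; e = 39.4 − 43 = -3.6
a=24: Ŷ = -1 + 2·24 = 47; e = 46.6 − 47 = -0.4
SSE = 1.44 + 1.96 + 12.96 + 4.84 + 27.04 + 12.96 + 0.16 = 61.36
s = √(61.36/5) = √12.272 ≈ 3.5031

s = 3.5031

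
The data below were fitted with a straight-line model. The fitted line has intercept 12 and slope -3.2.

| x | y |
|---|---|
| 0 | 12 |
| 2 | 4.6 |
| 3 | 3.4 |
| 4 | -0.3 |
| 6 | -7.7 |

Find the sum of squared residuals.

SSE = 2.5

x=0: ŷ = 12 − 3.2·0 = 12; e = 12 − 12 = 0
x=2: ŷ = 12 − 3.2·2 = 5.6; e = 4.6 − 5.6 = -1
x=3: ŷ = 12 − 3.2·3 = 2.4; e = 3.4 − 2.4 = 1
x=4: ŷ = 12 − 3.2·4 = -0.8; e = -0.3 − (-0.8) = 0.5
x=6: ŷ = 12 − 3.2·6 = -7.2; e = -7.7 − (-7.2) = -0.5
SSE = 0 + 1 + 1 + 0.25 + 0.25 = 2.5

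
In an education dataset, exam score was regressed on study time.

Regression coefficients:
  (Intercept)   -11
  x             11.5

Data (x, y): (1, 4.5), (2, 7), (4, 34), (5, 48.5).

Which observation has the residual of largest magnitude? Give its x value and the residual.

x=1: ŷ = -11 + 11.5·1 = 0.5; r = 4.5 − 0.5 = 4
x=2: ŷ = -11 + 11.5·2 = 12; r = 7 − 12 = -5
x=4: ŷ = -11 + 11.5·4 = 35; r = 34 − 35 = -1
x=5: ŷ = -11 + 11.5·5 = 46.5; r = 48.5 − 46.5 = 2
Largest |r| is 5 at x = 2, residual -5.

x = 2, r = -5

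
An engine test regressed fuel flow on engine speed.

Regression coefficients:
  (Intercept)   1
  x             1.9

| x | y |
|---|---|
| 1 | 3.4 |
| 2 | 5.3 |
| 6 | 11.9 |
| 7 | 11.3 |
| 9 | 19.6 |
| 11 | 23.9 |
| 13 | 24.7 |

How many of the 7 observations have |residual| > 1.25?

3

x=1: ŷ = 1 + 1.9·1 = 2.9; e = 3.4 − 2.9 = 0.5
x=2: ŷ = 1 + 1.9·2 = 4.8; e = 5.3 − 4.8 = 0.5
x=6: ŷ = 1 + 1.9·6 = 12.4; e = 11.9 − 12.4 = -0.5
x=7: ŷ = 1 + 1.9·7 = 14.3; e = 11.3 − 14.3 = -3
x=9: ŷ = 1 + 1.9·9 = 18.1; e = 19.6 − 18.1 = 1.5
x=11: ŷ = 1 + 1.9·11 = 21.9; e = 23.9 − 21.9 = 2
x=13: ŷ = 1 + 1.9·13 = 25.7; e = 24.7 − 25.7 = -1
|e| > 1.25: x=7 (|e|=3), x=9 (|e|=1.5), x=11 (|e|=2) → 3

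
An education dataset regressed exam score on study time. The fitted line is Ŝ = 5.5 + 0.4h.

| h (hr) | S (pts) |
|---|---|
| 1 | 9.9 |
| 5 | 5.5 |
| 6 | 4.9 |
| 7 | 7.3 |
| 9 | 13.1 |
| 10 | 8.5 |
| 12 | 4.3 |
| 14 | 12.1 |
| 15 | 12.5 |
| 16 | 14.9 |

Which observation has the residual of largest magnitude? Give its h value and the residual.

h=1: Ŝ = 5.5 + 0.4·1 = 5.9; e = 9.9 − 5.9 = 4
h=5: Ŝ = 5.5 + 0.4·5 = 7.5; e = 5.5 − 7.5 = -2
h=6: Ŝ = 5.5 + 0.4·6 = 7.9; e = 4.9 − 7.9 = -3
h=7: Ŝ = 5.5 + 0.4·7 = 8.3; e = 7.3 − 8.3 = -1
h=9: Ŝ = 5.5 + 0.4·9 = 9.1; e = 13.1 − 9.1 = 4
h=10: Ŝ = 5.5 + 0.4·10 = 9.5; e = 8.5 − 9.5 = -1
h=12: Ŝ = 5.5 + 0.4·12 = 10.3; e = 4.3 − 10.3 = -6
h=14: Ŝ = 5.5 + 0.4·14 = 11.1; e = 12.1 − 11.1 = 1
h=15: Ŝ = 5.5 + 0.4·15 = 11.5; e = 12.5 − 11.5 = 1
h=16: Ŝ = 5.5 + 0.4·16 = 11.9; e = 14.9 − 11.9 = 3
Largest |e| is 6 at h = 12, residual -6.

h = 12, e = -6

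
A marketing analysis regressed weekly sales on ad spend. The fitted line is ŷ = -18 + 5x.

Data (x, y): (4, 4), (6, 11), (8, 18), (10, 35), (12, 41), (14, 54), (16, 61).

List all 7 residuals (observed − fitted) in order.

2, -1, -4, 3, -1, 2, -1

x=4: ŷ = -18 + 5·4 = 2; e = 4 − 2 = 2
x=6: ŷ = -18 + 5·6 = 12; e = 11 − 12 = -1
x=8: ŷ = -18 + 5·8 = 22; e = 18 − 22 = -4
x=10: ŷ = -18 + 5·10 = 32; e = 35 − 32 = 3
x=12: ŷ = -18 + 5·12 = 42; e = 41 − 42 = -1
x=14: ŷ = -18 + 5·14 = 52; e = 54 − 52 = 2
x=16: ŷ = -18 + 5·16 = 62; e = 61 − 62 = -1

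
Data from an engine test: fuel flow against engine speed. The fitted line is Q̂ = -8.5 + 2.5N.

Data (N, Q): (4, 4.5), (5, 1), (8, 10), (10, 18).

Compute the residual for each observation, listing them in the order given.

3, -3, -1.5, 1.5

N=4: Q̂ = -8.5 + 2.5·4 = 1.5; e = 4.5 − 1.5 = 3
N=5: Q̂ = -8.5 + 2.5·5 = 4; e = 1 − 4 = -3
N=8: Q̂ = -8.5 + 2.5·8 = 11.5; e = 10 − 11.5 = -1.5
N=10: Q̂ = -8.5 + 2.5·10 = 16.5; e = 18 − 16.5 = 1.5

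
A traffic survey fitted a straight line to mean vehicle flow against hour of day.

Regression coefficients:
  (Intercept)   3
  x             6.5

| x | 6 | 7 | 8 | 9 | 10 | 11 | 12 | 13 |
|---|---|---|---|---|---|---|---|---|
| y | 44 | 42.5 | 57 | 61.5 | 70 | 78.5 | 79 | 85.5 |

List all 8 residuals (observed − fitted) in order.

x=6: ŷ = 3 + 6.5·6 = 42; r = 44 − 42 = 2
x=7: ŷ = 3 + 6.5·7 = 48.5; r = 42.5 − 48.5 = -6
x=8: ŷ = 3 + 6.5·8 = 55; r = 57 − 55 = 2
x=9: ŷ = 3 + 6.5·9 = 61.5; r = 61.5 − 61.5 = 0
x=10: ŷ = 3 + 6.5·10 = 68; r = 70 − 68 = 2
x=11: ŷ = 3 + 6.5·11 = 74.5; r = 78.5 − 74.5 = 4
x=12: ŷ = 3 + 6.5·12 = 81; r = 79 − 81 = -2
x=13: ŷ = 3 + 6.5·13 = 87.5; r = 85.5 − 87.5 = -2

2, -6, 2, 0, 2, 4, -2, -2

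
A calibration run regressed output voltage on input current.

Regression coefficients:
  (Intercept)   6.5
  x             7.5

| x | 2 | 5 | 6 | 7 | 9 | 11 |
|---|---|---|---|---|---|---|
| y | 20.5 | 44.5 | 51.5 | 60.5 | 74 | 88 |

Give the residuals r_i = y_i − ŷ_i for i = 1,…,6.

x=2: ŷ = 6.5 + 7.5·2 = 21.5; r = 20.5 − 21.5 = -1
x=5: ŷ = 6.5 + 7.5·5 = 44; r = 44.5 − 44 = 0.5
x=6: ŷ = 6.5 + 7.5·6 = 51.5; r = 51.5 − 51.5 = 0
x=7: ŷ = 6.5 + 7.5·7 = 59; r = 60.5 − 59 = 1.5
x=9: ŷ = 6.5 + 7.5·9 = 74; r = 74 − 74 = 0
x=11: ŷ = 6.5 + 7.5·11 = 89; r = 88 − 89 = -1

-1, 0.5, 0, 1.5, 0, -1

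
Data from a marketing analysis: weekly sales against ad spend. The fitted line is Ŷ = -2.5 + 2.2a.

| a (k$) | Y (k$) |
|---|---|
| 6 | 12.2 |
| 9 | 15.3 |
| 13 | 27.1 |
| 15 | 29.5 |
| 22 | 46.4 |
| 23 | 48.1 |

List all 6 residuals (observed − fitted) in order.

a=6: Ŷ = -2.5 + 2.2·6 = 10.7; r = 12.2 − 10.7 = 1.5
a=9: Ŷ = -2.5 + 2.2·9 = 17.3; r = 15.3 − 17.3 = -2
a=13: Ŷ = -2.5 + 2.2·13 = 26.1; r = 27.1 − 26.1 = 1
a=15: Ŷ = -2.5 + 2.2·15 = 30.5; r = 29.5 − 30.5 = -1
a=22: Ŷ = -2.5 + 2.2·22 = 45.9; r = 46.4 − 45.9 = 0.5
a=23: Ŷ = -2.5 + 2.2·23 = 48.1; r = 48.1 − 48.1 = 0

1.5, -2, 1, -1, 0.5, 0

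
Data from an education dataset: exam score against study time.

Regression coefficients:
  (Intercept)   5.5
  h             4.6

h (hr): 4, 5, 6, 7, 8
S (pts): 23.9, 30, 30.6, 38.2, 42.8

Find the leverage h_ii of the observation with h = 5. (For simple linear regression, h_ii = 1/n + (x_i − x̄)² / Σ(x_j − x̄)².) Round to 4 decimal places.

h = 0.3000

h̄ = (4 + 5 + 6 + 7 + 8)/5 = 6
Σ(h − h̄)² = 4 + 1 + 0 + 1 + 4 = 10
h = 1/5 + (-1)²/10 = 0.2 + 0.1 = 0.3000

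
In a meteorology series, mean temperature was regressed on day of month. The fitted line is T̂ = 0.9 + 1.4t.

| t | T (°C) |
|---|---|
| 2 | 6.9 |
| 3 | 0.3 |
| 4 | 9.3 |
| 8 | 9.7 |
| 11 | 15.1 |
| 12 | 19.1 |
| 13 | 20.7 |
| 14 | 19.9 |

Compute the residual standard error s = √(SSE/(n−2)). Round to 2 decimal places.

s = 2.98

t=2: T̂ = 0.9 + 1.4·2 = 3.7; e = 6.9 − 3.7 = 3.2
t=3: T̂ = 0.9 + 1.4·3 = 5.1; e = 0.3 − 5.1 = -4.8
t=4: T̂ = 0.9 + 1.4·4 = 6.5; e = 9.3 − 6.5 = 2.8
t=8: T̂ = 0.9 + 1.4·8 = 12.1; e = 9.7 − 12.1 = -2.4
t=11: T̂ = 0.9 + 1.4·11 = 16.3; e = 15.1 − 16.3 = -1.2
t=12: T̂ = 0.9 + 1.4·12 = 17.7; e = 19.1 − 17.7 = 1.4
t=13: T̂ = 0.9 + 1.4·13 = 19.1; e = 20.7 − 19.1 = 1.6
t=14: T̂ = 0.9 + 1.4·14 = 20.5; e = 19.9 − 20.5 = -0.6
SSE = 10.24 + 23.04 + 7.84 + 5.76 + 1.44 + 1.96 + 2.56 + 0.36 = 53.2
s = √(53.2/6) = √8.86667 ≈ 2.98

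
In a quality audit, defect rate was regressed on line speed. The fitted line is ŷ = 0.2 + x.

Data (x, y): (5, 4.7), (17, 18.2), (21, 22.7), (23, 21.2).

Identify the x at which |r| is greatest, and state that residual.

x=5: ŷ = 0.2 + 5 = 5.2; r = 4.7 − 5.2 = -0.5
x=17: ŷ = 0.2 + 17 = 17.2; r = 18.2 − 17.2 = 1
x=21: ŷ = 0.2 + 21 = 21.2; r = 22.7 − 21.2 = 1.5
x=23: ŷ = 0.2 + 23 = 23.2; r = 21.2 − 23.2 = -2
Largest |r| is 2 at x = 23, residual -2.

x = 23, r = -2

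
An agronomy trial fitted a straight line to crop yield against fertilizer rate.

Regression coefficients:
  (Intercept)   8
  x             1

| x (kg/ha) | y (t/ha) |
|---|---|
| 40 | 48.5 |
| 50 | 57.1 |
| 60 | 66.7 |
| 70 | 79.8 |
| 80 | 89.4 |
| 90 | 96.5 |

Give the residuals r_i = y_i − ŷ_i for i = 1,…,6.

0.5, -0.9, -1.3, 1.8, 1.4, -1.5

x=40: ŷ = 8 + 40 = 48; r = 48.5 − 48 = 0.5
x=50: ŷ = 8 + 50 = 58; r = 57.1 − 58 = -0.9
x=60: ŷ = 8 + 60 = 68; r = 66.7 − 68 = -1.3
x=70: ŷ = 8 + 70 = 78; r = 79.8 − 78 = 1.8
x=80: ŷ = 8 + 80 = 88; r = 89.4 − 88 = 1.4
x=90: ŷ = 8 + 90 = 98; r = 96.5 − 98 = -1.5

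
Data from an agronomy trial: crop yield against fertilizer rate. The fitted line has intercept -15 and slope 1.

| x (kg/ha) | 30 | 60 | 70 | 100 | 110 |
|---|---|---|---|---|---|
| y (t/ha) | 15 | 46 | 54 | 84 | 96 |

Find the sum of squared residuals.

SSE = 4

x=30: ŷ = -15 + 30 = 15; e = 15 − 15 = 0
x=60: ŷ = -15 + 60 = 45; e = 46 − 45 = 1
x=70: ŷ = -15 + 70 = 55; e = 54 − 55 = -1
x=100: ŷ = -15 + 100 = 85; e = 84 − 85 = -1
x=110: ŷ = -15 + 110 = 95; e = 96 − 95 = 1
SSE = 0 + 1 + 1 + 1 + 1 = 4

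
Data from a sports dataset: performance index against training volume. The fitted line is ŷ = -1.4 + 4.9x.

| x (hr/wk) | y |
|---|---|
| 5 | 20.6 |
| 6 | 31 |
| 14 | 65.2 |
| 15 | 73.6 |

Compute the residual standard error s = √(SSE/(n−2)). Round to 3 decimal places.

s = 3.279

x=5: ŷ = -1.4 + 4.9·5 = 23.1; r = 20.6 − 23.1 = -2.5
x=6: ŷ = -1.4 + 4.9·6 = 28; r = 31 − 28 = 3
x=14: ŷ = -1.4 + 4.9·14 = 67.2; r = 65.2 − 67.2 = -2
x=15: ŷ = -1.4 + 4.9·15 = 72.1; r = 73.6 − 72.1 = 1.5
SSE = 6.25 + 9 + 4 + 2.25 = 21.5
s = √(21.5/2) = √10.75 ≈ 3.279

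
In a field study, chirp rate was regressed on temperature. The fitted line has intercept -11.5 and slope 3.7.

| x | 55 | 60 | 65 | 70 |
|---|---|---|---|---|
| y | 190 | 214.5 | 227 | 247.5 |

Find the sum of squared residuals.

x=55: ŷ = -11.5 + 3.7·55 = 192; e = 190 − 192 = -2
x=60: ŷ = -11.5 + 3.7·60 = 210.5; e = 214.5 − 210.5 = 4
x=65: ŷ = -11.5 + 3.7·65 = 229; e = 227 − 229 = -2
x=70: ŷ = -11.5 + 3.7·70 = 247.5; e = 247.5 − 247.5 = 0
SSE = 4 + 16 + 4 + 0 = 24

SSE = 24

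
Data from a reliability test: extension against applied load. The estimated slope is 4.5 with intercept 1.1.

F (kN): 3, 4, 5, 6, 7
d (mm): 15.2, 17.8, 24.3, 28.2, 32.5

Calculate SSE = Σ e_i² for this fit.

SSE = 2.56

F=3: ŷ = 1.1 + 4.5·3 = 14.6; e = 15.2 − 14.6 = 0.6
F=4: ŷ = 1.1 + 4.5·4 = 19.1; e = 17.8 − 19.1 = -1.3
F=5: ŷ = 1.1 + 4.5·5 = 23.6; e = 24.3 − 23.6 = 0.7
F=6: ŷ = 1.1 + 4.5·6 = 28.1; e = 28.2 − 28.1 = 0.1
F=7: ŷ = 1.1 + 4.5·7 = 32.6; e = 32.5 − 32.6 = -0.1
SSE = 0.36 + 1.69 + 0.49 + 0.01 + 0.01 = 2.56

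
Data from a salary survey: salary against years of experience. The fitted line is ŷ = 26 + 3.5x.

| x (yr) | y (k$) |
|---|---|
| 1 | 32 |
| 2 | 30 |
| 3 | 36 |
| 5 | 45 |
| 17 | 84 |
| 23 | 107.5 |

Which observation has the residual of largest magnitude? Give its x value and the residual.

x = 2, r = -3

x=1: ŷ = 26 + 3.5·1 = 29.5; r = 32 − 29.5 = 2.5
x=2: ŷ = 26 + 3.5·2 = 33; r = 30 − 33 = -3
x=3: ŷ = 26 + 3.5·3 = 36.5; r = 36 − 36.5 = -0.5
x=5: ŷ = 26 + 3.5·5 = 43.5; r = 45 − 43.5 = 1.5
x=17: ŷ = 26 + 3.5·17 = 85.5; r = 84 − 85.5 = -1.5
x=23: ŷ = 26 + 3.5·23 = 106.5; r = 107.5 − 106.5 = 1
Largest |r| is 3 at x = 2, residual -3.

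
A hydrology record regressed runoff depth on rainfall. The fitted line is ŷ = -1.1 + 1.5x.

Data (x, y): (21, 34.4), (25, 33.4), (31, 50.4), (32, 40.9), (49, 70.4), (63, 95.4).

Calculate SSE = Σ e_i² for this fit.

x=21: ŷ = -1.1 + 1.5·21 = 30.4; e = 34.4 − 30.4 = 4
x=25: ŷ = -1.1 + 1.5·25 = 36.4; e = 33.4 − 36.4 = -3
x=31: ŷ = -1.1 + 1.5·31 = 45.4; e = 50.4 − 45.4 = 5
x=32: ŷ = -1.1 + 1.5·32 = 46.9; e = 40.9 − 46.9 = -6
x=49: ŷ = -1.1 + 1.5·49 = 72.4; e = 70.4 − 72.4 = -2
x=63: ŷ = -1.1 + 1.5·63 = 93.4; e = 95.4 − 93.4 = 2
SSE = 16 + 9 + 25 + 36 + 4 + 4 = 94

SSE = 94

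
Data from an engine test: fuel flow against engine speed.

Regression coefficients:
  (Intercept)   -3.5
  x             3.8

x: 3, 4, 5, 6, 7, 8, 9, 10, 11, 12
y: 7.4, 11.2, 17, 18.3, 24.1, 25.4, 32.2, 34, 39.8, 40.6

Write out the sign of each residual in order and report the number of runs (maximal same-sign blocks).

x=3: ŷ = -3.5 + 3.8·3 = 7.9; e = 7.4 − 7.9 = -0.5
x=4: ŷ = -3.5 + 3.8·4 = 11.7; e = 11.2 − 11.7 = -0.5
x=5: ŷ = -3.5 + 3.8·5 = 15.5; e = 17 − 15.5 = 1.5
x=6: ŷ = -3.5 + 3.8·6 = 19.3; e = 18.3 − 19.3 = -1
x=7: ŷ = -3.5 + 3.8·7 = 23.1; e = 24.1 − 23.1 = 1
x=8: ŷ = -3.5 + 3.8·8 = 26.9; e = 25.4 − 26.9 = -1.5
x=9: ŷ = -3.5 + 3.8·9 = 30.7; e = 32.2 − 30.7 = 1.5
x=10: ŷ = -3.5 + 3.8·10 = 34.5; e = 34 − 34.5 = -0.5
x=11: ŷ = -3.5 + 3.8·11 = 38.3; e = 39.8 − 38.3 = 1.5
x=12: ŷ = -3.5 + 3.8·12 = 42.1; e = 40.6 − 42.1 = -1.5
Signs: − − + − + − + − + −
Runs: −×2, +×1, −×1, +×1, −×1, +×1, −×1, +×1, −×1 → 9

9 runs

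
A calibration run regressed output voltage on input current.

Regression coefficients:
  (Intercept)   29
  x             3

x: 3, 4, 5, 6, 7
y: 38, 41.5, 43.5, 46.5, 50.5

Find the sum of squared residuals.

SSE = 1

x=3: ŷ = 29 + 3·3 = 38; r = 38 − 38 = 0
x=4: ŷ = 29 + 3·4 = 41; r = 41.5 − 41 = 0.5
x=5: ŷ = 29 + 3·5 = 44; r = 43.5 − 44 = -0.5
x=6: ŷ = 29 + 3·6 = 47; r = 46.5 − 47 = -0.5
x=7: ŷ = 29 + 3·7 = 50; r = 50.5 − 50 = 0.5
SSE = 0 + 0.25 + 0.25 + 0.25 + 0.25 = 1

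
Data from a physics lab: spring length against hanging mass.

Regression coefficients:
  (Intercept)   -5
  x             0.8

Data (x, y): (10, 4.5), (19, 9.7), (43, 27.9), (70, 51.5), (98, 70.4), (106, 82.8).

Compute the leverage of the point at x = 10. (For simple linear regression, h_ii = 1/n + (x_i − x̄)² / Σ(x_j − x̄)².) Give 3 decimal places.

x̄ = (10 + 19 + 43 + 70 + 98 + 106)/6 = 57.6667
Σ(x − x̄)² = 2272.11 + 1495.11 + 215.111 + 152.111 + 1626.78 + 2336.11 = 8097.33
h = 1/6 + (-47.6667)²/8097.33 = 0.166667 + 0.2806 = 0.447

h = 0.447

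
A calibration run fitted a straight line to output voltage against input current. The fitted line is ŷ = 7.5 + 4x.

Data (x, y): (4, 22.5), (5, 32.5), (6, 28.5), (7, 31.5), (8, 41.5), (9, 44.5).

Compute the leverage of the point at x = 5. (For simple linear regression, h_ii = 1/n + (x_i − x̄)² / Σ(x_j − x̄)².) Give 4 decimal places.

x̄ = (4 + 5 + 6 + 7 + 8 + 9)/6 = 6.5
Σ(x − x̄)² = 6.25 + 2.25 + 0.25 + 0.25 + 2.25 + 6.25 = 17.5
h = 1/6 + (-1.5)²/17.5 = 0.166667 + 0.128571 = 0.2952

h = 0.2952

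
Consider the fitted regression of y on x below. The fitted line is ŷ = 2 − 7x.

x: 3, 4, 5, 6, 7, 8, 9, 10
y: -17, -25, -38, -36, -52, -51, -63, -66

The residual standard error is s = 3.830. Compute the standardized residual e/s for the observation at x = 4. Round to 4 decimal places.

ŷ = 2 − 7·4 = -26
e = -25 − (-26) = 1
e/s = 1 / 3.830 = 0.2611

0.2611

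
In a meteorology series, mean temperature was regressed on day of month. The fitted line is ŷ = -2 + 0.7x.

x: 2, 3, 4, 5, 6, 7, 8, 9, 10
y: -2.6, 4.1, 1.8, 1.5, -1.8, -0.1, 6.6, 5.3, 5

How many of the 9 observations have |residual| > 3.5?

2

x=2: ŷ = -2 + 0.7·2 = -0.6; e = -2.6 − (-0.6) = -2
x=3: ŷ = -2 + 0.7·3 = 0.1; e = 4.1 − 0.1 = 4
x=4: ŷ = -2 + 0.7·4 = 0.8; e = 1.8 − 0.8 = 1
x=5: ŷ = -2 + 0.7·5 = 1.5; e = 1.5 − 1.5 = 0
x=6: ŷ = -2 + 0.7·6 = 2.2; e = -1.8 − 2.2 = -4
x=7: ŷ = -2 + 0.7·7 = 2.9; e = -0.1 − 2.9 = -3
x=8: ŷ = -2 + 0.7·8 = 3.6; e = 6.6 − 3.6 = 3
x=9: ŷ = -2 + 0.7·9 = 4.3; e = 5.3 − 4.3 = 1
x=10: ŷ = -2 + 0.7·10 = 5; e = 5 − 5 = 0
|e| > 3.5: x=3 (|e|=4), x=6 (|e|=4) → 2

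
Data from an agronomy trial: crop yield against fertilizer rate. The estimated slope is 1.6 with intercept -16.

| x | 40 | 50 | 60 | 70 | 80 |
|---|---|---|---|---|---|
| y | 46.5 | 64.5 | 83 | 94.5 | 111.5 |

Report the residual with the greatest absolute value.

r = 3

x=40: ŷ = -16 + 1.6·40 = 48; r = 46.5 − 48 = -1.5
x=50: ŷ = -16 + 1.6·50 = 64; r = 64.5 − 64 = 0.5
x=60: ŷ = -16 + 1.6·60 = 80; r = 83 − 80 = 3
x=70: ŷ = -16 + 1.6·70 = 96; r = 94.5 − 96 = -1.5
x=80: ŷ = -16 + 1.6·80 = 112; r = 111.5 − 112 = -0.5
Largest |r| is 3 at x = 60, residual 3.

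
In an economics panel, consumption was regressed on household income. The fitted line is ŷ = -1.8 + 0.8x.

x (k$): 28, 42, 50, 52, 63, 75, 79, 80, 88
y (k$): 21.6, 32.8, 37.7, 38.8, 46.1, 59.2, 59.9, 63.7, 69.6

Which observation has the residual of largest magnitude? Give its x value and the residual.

x = 63, r = -2.5

x=28: ŷ = -1.8 + 0.8·28 = 20.6; r = 21.6 − 20.6 = 1
x=42: ŷ = -1.8 + 0.8·42 = 31.8; r = 32.8 − 31.8 = 1
x=50: ŷ = -1.8 + 0.8·50 = 38.2; r = 37.7 − 38.2 = -0.5
x=52: ŷ = -1.8 + 0.8·52 = 39.8; r = 38.8 − 39.8 = -1
x=63: ŷ = -1.8 + 0.8·63 = 48.6; r = 46.1 − 48.6 = -2.5
x=75: ŷ = -1.8 + 0.8·75 = 58.2; r = 59.2 − 58.2 = 1
x=79: ŷ = -1.8 + 0.8·79 = 61.4; r = 59.9 − 61.4 = -1.5
x=80: ŷ = -1.8 + 0.8·80 = 62.2; r = 63.7 − 62.2 = 1.5
x=88: ŷ = -1.8 + 0.8·88 = 68.6; r = 69.6 − 68.6 = 1
Largest |r| is 2.5 at x = 63, residual -2.5.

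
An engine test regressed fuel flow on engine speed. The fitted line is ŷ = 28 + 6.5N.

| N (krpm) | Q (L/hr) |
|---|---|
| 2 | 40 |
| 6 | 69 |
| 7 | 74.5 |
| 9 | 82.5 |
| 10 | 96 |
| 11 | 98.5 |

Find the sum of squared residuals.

SSE = 32

N=2: ŷ = 28 + 6.5·2 = 41; r = 40 − 41 = -1
N=6: ŷ = 28 + 6.5·6 = 67; r = 69 − 67 = 2
N=7: ŷ = 28 + 6.5·7 = 73.5; r = 74.5 − 73.5 = 1
N=9: ŷ = 28 + 6.5·9 = 86.5; r = 82.5 − 86.5 = -4
N=10: ŷ = 28 + 6.5·10 = 93; r = 96 − 93 = 3
N=11: ŷ = 28 + 6.5·11 = 99.5; r = 98.5 − 99.5 = -1
SSE = 1 + 4 + 1 + 16 + 9 + 1 = 32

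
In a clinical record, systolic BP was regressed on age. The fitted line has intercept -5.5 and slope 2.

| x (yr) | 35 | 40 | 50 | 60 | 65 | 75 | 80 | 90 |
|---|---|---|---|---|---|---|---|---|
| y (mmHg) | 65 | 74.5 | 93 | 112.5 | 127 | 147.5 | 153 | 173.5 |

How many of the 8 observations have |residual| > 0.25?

x=35: ŷ = -5.5 + 2·35 = 64.5; e = 65 − 64.5 = 0.5
x=40: ŷ = -5.5 + 2·40 = 74.5; e = 74.5 − 74.5 = 0
x=50: ŷ = -5.5 + 2·50 = 94.5; e = 93 − 94.5 = -1.5
x=60: ŷ = -5.5 + 2·60 = 114.5; e = 112.5 − 114.5 = -2
x=65: ŷ = -5.5 + 2·65 = 124.5; e = 127 − 124.5 = 2.5
x=75: ŷ = -5.5 + 2·75 = 144.5; e = 147.5 − 144.5 = 3
x=80: ŷ = -5.5 + 2·80 = 154.5; e = 153 − 154.5 = -1.5
x=90: ŷ = -5.5 + 2·90 = 174.5; e = 173.5 − 174.5 = -1
|e| > 0.25: x=35 (|e|=0.5), x=50 (|e|=1.5), x=60 (|e|=2), x=65 (|e|=2.5), x=75 (|e|=3), x=80 (|e|=1.5), x=90 (|e|=1) → 7

7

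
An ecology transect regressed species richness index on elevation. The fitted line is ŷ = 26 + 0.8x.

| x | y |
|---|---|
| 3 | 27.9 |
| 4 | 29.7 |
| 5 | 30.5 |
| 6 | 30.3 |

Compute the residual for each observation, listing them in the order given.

x=3: ŷ = 26 + 0.8·3 = 28.4; e = 27.9 − 28.4 = -0.5
x=4: ŷ = 26 + 0.8·4 = 29.2; e = 29.7 − 29.2 = 0.5
x=5: ŷ = 26 + 0.8·5 = 30; e = 30.5 − 30 = 0.5
x=6: ŷ = 26 + 0.8·6 = 30.8; e = 30.3 − 30.8 = -0.5

-0.5, 0.5, 0.5, -0.5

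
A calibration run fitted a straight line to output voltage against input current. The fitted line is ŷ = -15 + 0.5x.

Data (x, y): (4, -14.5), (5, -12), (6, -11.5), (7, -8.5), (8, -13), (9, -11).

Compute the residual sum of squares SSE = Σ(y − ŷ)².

SSE = 16

x=4: ŷ = -15 + 0.5·4 = -13; e = -14.5 − (-13) = -1.5
x=5: ŷ = -15 + 0.5·5 = -12.5; e = -12 − (-12.5) = 0.5
x=6: ŷ = -15 + 0.5·6 = -12; e = -11.5 − (-12) = 0.5
x=7: ŷ = -15 + 0.5·7 = -11.5; e = -8.5 − (-11.5) = 3
x=8: ŷ = -15 + 0.5·8 = -11; e = -13 − (-11) = -2
x=9: ŷ = -15 + 0.5·9 = -10.5; e = -11 − (-10.5) = -0.5
SSE = 2.25 + 0.25 + 0.25 + 9 + 4 + 0.25 = 16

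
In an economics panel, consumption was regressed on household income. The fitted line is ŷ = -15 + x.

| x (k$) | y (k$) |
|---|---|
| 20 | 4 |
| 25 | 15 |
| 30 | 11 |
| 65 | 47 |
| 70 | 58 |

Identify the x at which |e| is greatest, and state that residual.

x=20: ŷ = -15 + 20 = 5; e = 4 − 5 = -1
x=25: ŷ = -15 + 25 = 10; e = 15 − 10 = 5
x=30: ŷ = -15 + 30 = 15; e = 11 − 15 = -4
x=65: ŷ = -15 + 65 = 50; e = 47 − 50 = -3
x=70: ŷ = -15 + 70 = 55; e = 58 − 55 = 3
Largest |e| is 5 at x = 25, residual 5.

x = 25, e = 5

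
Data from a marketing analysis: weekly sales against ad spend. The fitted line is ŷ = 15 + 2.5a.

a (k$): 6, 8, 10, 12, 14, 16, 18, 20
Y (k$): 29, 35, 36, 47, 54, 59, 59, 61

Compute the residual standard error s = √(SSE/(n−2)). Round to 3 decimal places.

s = 3.416

a=6: ŷ = 15 + 2.5·6 = 30; e = 29 − 30 = -1
a=8: ŷ = 15 + 2.5·8 = 35; e = 35 − 35 = 0
a=10: ŷ = 15 + 2.5·10 = 40; e = 36 − 40 = -4
a=12: ŷ = 15 + 2.5·12 = 45; e = 47 − 45 = 2
a=14: ŷ = 15 + 2.5·14 = 50; e = 54 − 50 = 4
a=16: ŷ = 15 + 2.5·16 = 55; e = 59 − 55 = 4
a=18: ŷ = 15 + 2.5·18 = 60; e = 59 − 60 = -1
a=20: ŷ = 15 + 2.5·20 = 65; e = 61 − 65 = -4
SSE = 1 + 0 + 16 + 4 + 16 + 16 + 1 + 16 = 70
s = √(70/6) = √11.6667 ≈ 3.416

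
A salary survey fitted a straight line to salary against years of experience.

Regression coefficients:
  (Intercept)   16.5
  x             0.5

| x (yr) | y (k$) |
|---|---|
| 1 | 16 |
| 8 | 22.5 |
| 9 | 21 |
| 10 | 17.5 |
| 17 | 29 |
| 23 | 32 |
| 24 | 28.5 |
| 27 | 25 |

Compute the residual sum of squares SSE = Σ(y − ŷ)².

x=1: ŷ = 16.5 + 0.5·1 = 17; e = 16 − 17 = -1
x=8: ŷ = 16.5 + 0.5·8 = 20.5; e = 22.5 − 20.5 = 2
x=9: ŷ = 16.5 + 0.5·9 = 21; e = 21 − 21 = 0
x=10: ŷ = 16.5 + 0.5·10 = 21.5; e = 17.5 − 21.5 = -4
x=17: ŷ = 16.5 + 0.5·17 = 25; e = 29 − 25 = 4
x=23: ŷ = 16.5 + 0.5·23 = 28; e = 32 − 28 = 4
x=24: ŷ = 16.5 + 0.5·24 = 28.5; e = 28.5 − 28.5 = 0
x=27: ŷ = 16.5 + 0.5·27 = 30; e = 25 − 30 = -5
SSE = 1 + 4 + 0 + 16 + 16 + 16 + 0 + 25 = 78

SSE = 78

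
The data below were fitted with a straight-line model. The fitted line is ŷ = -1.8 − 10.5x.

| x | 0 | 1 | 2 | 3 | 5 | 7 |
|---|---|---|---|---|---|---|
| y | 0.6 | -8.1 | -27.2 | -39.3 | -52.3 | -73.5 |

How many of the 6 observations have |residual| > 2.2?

x=0: ŷ = -1.8 − 10.5·0 = -1.8; r = 0.6 − (-1.8) = 2.4
x=1: ŷ = -1.8 − 10.5·1 = -12.3; r = -8.1 − (-12.3) = 4.2
x=2: ŷ = -1.8 − 10.5·2 = -22.8; r = -27.2 − (-22.8) = -4.4
x=3: ŷ = -1.8 − 10.5·3 = -33.3; r = -39.3 − (-33.3) = -6
x=5: ŷ = -1.8 − 10.5·5 = -54.3; r = -52.3 − (-54.3) = 2
x=7: ŷ = -1.8 − 10.5·7 = -75.3; r = -73.5 − (-75.3) = 1.8
|r| > 2.2: x=0 (|r|=2.4), x=1 (|r|=4.2), x=2 (|r|=4.4), x=3 (|r|=6) → 4

4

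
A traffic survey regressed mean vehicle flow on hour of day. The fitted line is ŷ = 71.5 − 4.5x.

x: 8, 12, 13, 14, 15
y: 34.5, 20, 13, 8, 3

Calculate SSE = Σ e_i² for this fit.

x=8: ŷ = 71.5 − 4.5·8 = 35.5; e = 34.5 − 35.5 = -1
x=12: ŷ = 71.5 − 4.5·12 = 17.5; e = 20 − 17.5 = 2.5
x=13: ŷ = 71.5 − 4.5·13 = 13; e = 13 − 13 = 0
x=14: ŷ = 71.5 − 4.5·14 = 8.5; e = 8 − 8.5 = -0.5
x=15: ŷ = 71.5 − 4.5·15 = 4; e = 3 − 4 = -1
SSE = 1 + 6.25 + 0 + 0.25 + 1 = 8.5

SSE = 8.5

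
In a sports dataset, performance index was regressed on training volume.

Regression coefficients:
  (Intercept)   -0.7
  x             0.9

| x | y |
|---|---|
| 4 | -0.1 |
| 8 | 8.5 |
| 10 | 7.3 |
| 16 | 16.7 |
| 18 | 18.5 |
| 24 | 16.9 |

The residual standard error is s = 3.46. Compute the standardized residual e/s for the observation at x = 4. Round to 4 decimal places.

ŷ = -0.7 + 0.9·4 = 2.9
e = -0.1 − 2.9 = -3
e/s = -3 / 3.46 = -0.8671

-0.8671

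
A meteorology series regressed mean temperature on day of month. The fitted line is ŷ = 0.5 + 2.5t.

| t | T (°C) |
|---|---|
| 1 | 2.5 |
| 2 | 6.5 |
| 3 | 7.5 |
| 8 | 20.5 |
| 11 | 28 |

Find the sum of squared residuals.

t=1: ŷ = 0.5 + 2.5·1 = 3; r = 2.5 − 3 = -0.5
t=2: ŷ = 0.5 + 2.5·2 = 5.5; r = 6.5 − 5.5 = 1
t=3: ŷ = 0.5 + 2.5·3 = 8; r = 7.5 − 8 = -0.5
t=8: ŷ = 0.5 + 2.5·8 = 20.5; r = 20.5 − 20.5 = 0
t=11: ŷ = 0.5 + 2.5·11 = 28; r = 28 − 28 = 0
SSE = 0.25 + 1 + 0.25 + 0 + 0 = 1.5

SSE = 1.5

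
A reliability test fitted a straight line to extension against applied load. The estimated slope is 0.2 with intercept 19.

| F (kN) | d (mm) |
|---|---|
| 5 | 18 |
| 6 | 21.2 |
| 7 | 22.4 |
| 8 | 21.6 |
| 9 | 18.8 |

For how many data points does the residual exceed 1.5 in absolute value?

F=5: d̂ = 19 + 0.2·5 = 20; e = 18 − 20 = -2
F=6: d̂ = 19 + 0.2·6 = 20.2; e = 21.2 − 20.2 = 1
F=7: d̂ = 19 + 0.2·7 = 20.4; e = 22.4 − 20.4 = 2
F=8: d̂ = 19 + 0.2·8 = 20.6; e = 21.6 − 20.6 = 1
F=9: d̂ = 19 + 0.2·9 = 20.8; e = 18.8 − 20.8 = -2
|e| > 1.5: F=5 (|e|=2), F=7 (|e|=2), F=9 (|e|=2) → 3

3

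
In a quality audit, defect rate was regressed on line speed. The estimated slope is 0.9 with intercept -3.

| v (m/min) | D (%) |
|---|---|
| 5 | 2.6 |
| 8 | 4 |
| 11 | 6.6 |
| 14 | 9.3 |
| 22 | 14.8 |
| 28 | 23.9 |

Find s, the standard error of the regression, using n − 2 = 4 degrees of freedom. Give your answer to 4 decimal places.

v=5: D̂ = -3 + 0.9·5 = 1.5; r = 2.6 − 1.5 = 1.1
v=8: D̂ = -3 + 0.9·8 = 4.2; r = 4 − 4.2 = -0.2
v=11: D̂ = -3 + 0.9·11 = 6.9; r = 6.6 − 6.9 = -0.3
v=14: D̂ = -3 + 0.9·14 = 9.6; r = 9.3 − 9.6 = -0.3
v=22: D̂ = -3 + 0.9·22 = 16.8; r = 14.8 − 16.8 = -2
v=28: D̂ = -3 + 0.9·28 = 22.2; r = 23.9 − 22.2 = 1.7
SSE = 1.21 + 0.04 + 0.09 + 0.09 + 4 + 2.89 = 8.32
s = √(8.32/4) = √2.08 ≈ 1.4422

s = 1.4422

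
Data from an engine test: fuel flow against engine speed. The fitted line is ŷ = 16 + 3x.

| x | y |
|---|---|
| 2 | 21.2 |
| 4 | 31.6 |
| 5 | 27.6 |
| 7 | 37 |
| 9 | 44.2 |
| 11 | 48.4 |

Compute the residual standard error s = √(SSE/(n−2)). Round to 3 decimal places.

x=2: ŷ = 16 + 3·2 = 22; e = 21.2 − 22 = -0.8
x=4: ŷ = 16 + 3·4 = 28; e = 31.6 − 28 = 3.6
x=5: ŷ = 16 + 3·5 = 31; e = 27.6 − 31 = -3.4
x=7: ŷ = 16 + 3·7 = 37; e = 37 − 37 = 0
x=9: ŷ = 16 + 3·9 = 43; e = 44.2 − 43 = 1.2
x=11: ŷ = 16 + 3·11 = 49; e = 48.4 − 49 = -0.6
SSE = 0.64 + 12.96 + 11.56 + 0 + 1.44 + 0.36 = 26.96
s = √(26.96/4) = √6.74 ≈ 2.596

s = 2.596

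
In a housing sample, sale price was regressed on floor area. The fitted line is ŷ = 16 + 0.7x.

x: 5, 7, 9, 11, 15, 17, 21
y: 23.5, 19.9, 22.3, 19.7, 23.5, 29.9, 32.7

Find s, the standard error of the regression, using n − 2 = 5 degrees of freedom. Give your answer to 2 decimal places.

x=5: ŷ = 16 + 0.7·5 = 19.5; r = 23.5 − 19.5 = 4
x=7: ŷ = 16 + 0.7·7 = 20.9; r = 19.9 − 20.9 = -1
x=9: ŷ = 16 + 0.7·9 = 22.3; r = 22.3 − 22.3 = 0
x=11: ŷ = 16 + 0.7·11 = 23.7; r = 19.7 − 23.7 = -4
x=15: ŷ = 16 + 0.7·15 = 26.5; r = 23.5 − 26.5 = -3
x=17: ŷ = 16 + 0.7·17 = 27.9; r = 29.9 − 27.9 = 2
x=21: ŷ = 16 + 0.7·21 = 30.7; r = 32.7 − 30.7 = 2
SSE = 16 + 1 + 0 + 16 + 9 + 4 + 4 = 50
s = √(50/5) = √10 ≈ 3.16

s = 3.16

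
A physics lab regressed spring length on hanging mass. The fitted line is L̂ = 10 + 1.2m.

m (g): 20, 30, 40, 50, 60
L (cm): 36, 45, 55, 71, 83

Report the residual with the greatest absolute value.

m=20: L̂ = 10 + 1.2·20 = 34; e = 36 − 34 = 2
m=30: L̂ = 10 + 1.2·30 = 46; e = 45 − 46 = -1
m=40: L̂ = 10 + 1.2·40 = 58; e = 55 − 58 = -3
m=50: L̂ = 10 + 1.2·50 = 70; e = 71 − 70 = 1
m=60: L̂ = 10 + 1.2·60 = 82; e = 83 − 82 = 1
Largest |e| is 3 at m = 40, residual -3.

e = -3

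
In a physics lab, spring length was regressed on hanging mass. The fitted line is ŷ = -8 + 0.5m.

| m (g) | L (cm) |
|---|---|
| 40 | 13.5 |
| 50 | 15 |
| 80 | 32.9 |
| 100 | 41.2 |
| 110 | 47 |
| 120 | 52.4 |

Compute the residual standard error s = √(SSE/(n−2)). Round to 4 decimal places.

s = 1.4018

m=40: ŷ = -8 + 0.5·40 = 12; r = 13.5 − 12 = 1.5
m=50: ŷ = -8 + 0.5·50 = 17; r = 15 − 17 = -2
m=80: ŷ = -8 + 0.5·80 = 32; r = 32.9 − 32 = 0.9
m=100: ŷ = -8 + 0.5·100 = 42; r = 41.2 − 42 = -0.8
m=110: ŷ = -8 + 0.5·110 = 47; r = 47 − 47 = 0
m=120: ŷ = -8 + 0.5·120 = 52; r = 52.4 − 52 = 0.4
SSE = 2.25 + 4 + 0.81 + 0.64 + 0 + 0.16 = 7.86
s = √(7.86/4) = √1.965 ≈ 1.4018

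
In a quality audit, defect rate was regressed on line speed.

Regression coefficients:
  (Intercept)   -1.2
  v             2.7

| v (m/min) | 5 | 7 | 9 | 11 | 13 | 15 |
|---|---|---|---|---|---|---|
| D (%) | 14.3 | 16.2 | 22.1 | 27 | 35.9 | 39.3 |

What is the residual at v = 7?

r = -1.5

ŷ = -1.2 + 2.7·7 = 17.7
r = 16.2 − 17.7 = -1.5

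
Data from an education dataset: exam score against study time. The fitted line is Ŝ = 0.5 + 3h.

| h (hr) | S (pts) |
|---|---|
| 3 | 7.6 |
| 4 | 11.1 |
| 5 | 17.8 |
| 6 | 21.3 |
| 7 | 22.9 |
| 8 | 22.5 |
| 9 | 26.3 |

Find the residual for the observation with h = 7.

e = 1.4

Ŝ = 0.5 + 3·7 = 21.5
e = 22.9 − 21.5 = 1.4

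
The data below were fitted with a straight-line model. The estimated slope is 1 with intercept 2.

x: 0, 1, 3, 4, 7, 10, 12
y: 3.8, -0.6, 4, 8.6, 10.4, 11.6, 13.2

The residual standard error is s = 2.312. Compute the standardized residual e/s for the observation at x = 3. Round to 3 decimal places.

-0.433

ŷ = 2 + 3 = 5
e = 4 − 5 = -1
e/s = -1 / 2.312 = -0.433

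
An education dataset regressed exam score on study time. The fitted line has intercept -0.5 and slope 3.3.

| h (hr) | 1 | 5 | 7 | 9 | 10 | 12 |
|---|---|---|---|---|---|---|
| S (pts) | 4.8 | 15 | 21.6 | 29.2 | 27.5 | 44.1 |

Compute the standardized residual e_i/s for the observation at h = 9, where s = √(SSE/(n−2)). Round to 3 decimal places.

h=1: ŷ = -0.5 + 3.3·1 = 2.8; e = 4.8 − 2.8 = 2
h=5: ŷ = -0.5 + 3.3·5 = 16; e = 15 − 16 = -1
h=7: ŷ = -0.5 + 3.3·7 = 22.6; e = 21.6 − 22.6 = -1
h=9: ŷ = -0.5 + 3.3·9 = 29.2; e = 29.2 − 29.2 = 0
h=10: ŷ = -0.5 + 3.3·10 = 32.5; e = 27.5 − 32.5 = -5
h=12: ŷ = -0.5 + 3.3·12 = 39.1; e = 44.1 − 39.1 = 5
SSE = 4 + 1 + 1 + 0 + 25 + 25 = 56
s = √(56/4) = 3.74166
e/s = 0 / 3.74166 = 0.000

0.000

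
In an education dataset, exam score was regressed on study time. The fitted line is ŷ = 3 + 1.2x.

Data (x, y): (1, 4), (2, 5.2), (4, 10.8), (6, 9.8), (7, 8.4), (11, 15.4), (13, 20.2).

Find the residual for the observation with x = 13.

r = 1.6

ŷ = 3 + 1.2·13 = 18.6
r = 20.2 − 18.6 = 1.6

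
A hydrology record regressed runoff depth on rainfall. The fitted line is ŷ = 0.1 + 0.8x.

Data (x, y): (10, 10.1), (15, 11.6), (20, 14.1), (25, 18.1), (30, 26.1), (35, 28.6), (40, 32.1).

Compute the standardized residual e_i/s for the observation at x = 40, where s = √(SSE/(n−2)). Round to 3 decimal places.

x=10: ŷ = 0.1 + 0.8·10 = 8.1; e = 10.1 − 8.1 = 2
x=15: ŷ = 0.1 + 0.8·15 = 12.1; e = 11.6 − 12.1 = -0.5
x=20: ŷ = 0.1 + 0.8·20 = 16.1; e = 14.1 − 16.1 = -2
x=25: ŷ = 0.1 + 0.8·25 = 20.1; e = 18.1 − 20.1 = -2
x=30: ŷ = 0.1 + 0.8·30 = 24.1; e = 26.1 − 24.1 = 2
x=35: ŷ = 0.1 + 0.8·35 = 28.1; e = 28.6 − 28.1 = 0.5
x=40: ŷ = 0.1 + 0.8·40 = 32.1; e = 32.1 − 32.1 = 0
SSE = 4 + 0.25 + 4 + 4 + 4 + 0.25 + 0 = 16.5
s = √(16.5/5) = 1.81659
e/s = 0 / 1.81659 = 0.000

0.000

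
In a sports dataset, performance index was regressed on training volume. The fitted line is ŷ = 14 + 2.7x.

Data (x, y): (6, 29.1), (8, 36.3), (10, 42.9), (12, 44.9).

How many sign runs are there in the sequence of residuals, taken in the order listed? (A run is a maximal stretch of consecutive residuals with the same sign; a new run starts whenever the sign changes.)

3 runs

x=6: ŷ = 14 + 2.7·6 = 30.2; r = 29.1 − 30.2 = -1.1
x=8: ŷ = 14 + 2.7·8 = 35.6; r = 36.3 − 35.6 = 0.7
x=10: ŷ = 14 + 2.7·10 = 41; r = 42.9 − 41 = 1.9
x=12: ŷ = 14 + 2.7·12 = 46.4; r = 44.9 − 46.4 = -1.5
Signs: − + + −
Runs: −×1, +×2, −×1 → 3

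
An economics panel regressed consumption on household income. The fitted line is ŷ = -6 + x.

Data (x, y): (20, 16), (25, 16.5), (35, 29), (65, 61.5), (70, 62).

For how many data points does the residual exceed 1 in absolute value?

x=20: ŷ = -6 + 20 = 14; e = 16 − 14 = 2
x=25: ŷ = -6 + 25 = 19; e = 16.5 − 19 = -2.5
x=35: ŷ = -6 + 35 = 29; e = 29 − 29 = 0
x=65: ŷ = -6 + 65 = 59; e = 61.5 − 59 = 2.5
x=70: ŷ = -6 + 70 = 64; e = 62 − 64 = -2
|e| > 1: x=20 (|e|=2), x=25 (|e|=2.5), x=65 (|e|=2.5), x=70 (|e|=2) → 4

4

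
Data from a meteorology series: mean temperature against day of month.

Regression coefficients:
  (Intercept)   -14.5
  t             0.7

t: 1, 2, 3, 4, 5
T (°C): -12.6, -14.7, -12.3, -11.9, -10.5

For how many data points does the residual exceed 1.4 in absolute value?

1

t=1: ŷ = -14.5 + 0.7·1 = -13.8; e = -12.6 − (-13.8) = 1.2
t=2: ŷ = -14.5 + 0.7·2 = -13.1; e = -14.7 − (-13.1) = -1.6
t=3: ŷ = -14.5 + 0.7·3 = -12.4; e = -12.3 − (-12.4) = 0.1
t=4: ŷ = -14.5 + 0.7·4 = -11.7; e = -11.9 − (-11.7) = -0.2
t=5: ŷ = -14.5 + 0.7·5 = -11; e = -10.5 − (-11) = 0.5
|e| > 1.4: t=2 (|e|=1.6) → 1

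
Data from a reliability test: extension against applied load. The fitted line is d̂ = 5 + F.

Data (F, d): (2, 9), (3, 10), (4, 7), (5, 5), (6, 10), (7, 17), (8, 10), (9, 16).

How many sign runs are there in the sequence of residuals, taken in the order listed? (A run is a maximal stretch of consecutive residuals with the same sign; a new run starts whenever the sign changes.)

5 runs

F=2: d̂ = 5 + 2 = 7; e = 9 − 7 = 2
F=3: d̂ = 5 + 3 = 8; e = 10 − 8 = 2
F=4: d̂ = 5 + 4 = 9; e = 7 − 9 = -2
F=5: d̂ = 5 + 5 = 10; e = 5 − 10 = -5
F=6: d̂ = 5 + 6 = 11; e = 10 − 11 = -1
F=7: d̂ = 5 + 7 = 12; e = 17 − 12 = 5
F=8: d̂ = 5 + 8 = 13; e = 10 − 13 = -3
F=9: d̂ = 5 + 9 = 14; e = 16 − 14 = 2
Signs: + + − − − + − +
Runs: +×2, −×3, +×1, −×1, +×1 → 5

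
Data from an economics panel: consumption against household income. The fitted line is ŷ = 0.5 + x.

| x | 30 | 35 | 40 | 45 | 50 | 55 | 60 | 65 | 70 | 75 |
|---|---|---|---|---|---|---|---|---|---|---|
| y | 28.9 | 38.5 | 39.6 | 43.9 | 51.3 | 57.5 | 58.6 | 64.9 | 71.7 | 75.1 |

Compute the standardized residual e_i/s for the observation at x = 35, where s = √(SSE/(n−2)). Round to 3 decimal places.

1.692

x=30: ŷ = 0.5 + 30 = 30.5; e = 28.9 − 30.5 = -1.6
x=35: ŷ = 0.5 + 35 = 35.5; e = 38.5 − 35.5 = 3
x=40: ŷ = 0.5 + 40 = 40.5; e = 39.6 − 40.5 = -0.9
x=45: ŷ = 0.5 + 45 = 45.5; e = 43.9 − 45.5 = -1.6
x=50: ŷ = 0.5 + 50 = 50.5; e = 51.3 − 50.5 = 0.8
x=55: ŷ = 0.5 + 55 = 55.5; e = 57.5 − 55.5 = 2
x=60: ŷ = 0.5 + 60 = 60.5; e = 58.6 − 60.5 = -1.9
x=65: ŷ = 0.5 + 65 = 65.5; e = 64.9 − 65.5 = -0.6
x=70: ŷ = 0.5 + 70 = 70.5; e = 71.7 − 70.5 = 1.2
x=75: ŷ = 0.5 + 75 = 75.5; e = 75.1 − 75.5 = -0.4
SSE = 2.56 + 9 + 0.81 + 2.56 + 0.64 + 4 + 3.61 + 0.36 + 1.44 + 0.16 = 25.14
s = √(25.14/8) = 1.77271
e/s = 3 / 1.77271 = 1.692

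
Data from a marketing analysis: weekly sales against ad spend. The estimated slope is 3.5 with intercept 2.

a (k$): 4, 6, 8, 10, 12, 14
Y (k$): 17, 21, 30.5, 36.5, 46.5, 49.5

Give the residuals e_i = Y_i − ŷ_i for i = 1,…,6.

1, -2, 0.5, -0.5, 2.5, -1.5

a=4: ŷ = 2 + 3.5·4 = 16; e = 17 − 16 = 1
a=6: ŷ = 2 + 3.5·6 = 23; e = 21 − 23 = -2
a=8: ŷ = 2 + 3.5·8 = 30; e = 30.5 − 30 = 0.5
a=10: ŷ = 2 + 3.5·10 = 37; e = 36.5 − 37 = -0.5
a=12: ŷ = 2 + 3.5·12 = 44; e = 46.5 − 44 = 2.5
a=14: ŷ = 2 + 3.5·14 = 51; e = 49.5 − 51 = -1.5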